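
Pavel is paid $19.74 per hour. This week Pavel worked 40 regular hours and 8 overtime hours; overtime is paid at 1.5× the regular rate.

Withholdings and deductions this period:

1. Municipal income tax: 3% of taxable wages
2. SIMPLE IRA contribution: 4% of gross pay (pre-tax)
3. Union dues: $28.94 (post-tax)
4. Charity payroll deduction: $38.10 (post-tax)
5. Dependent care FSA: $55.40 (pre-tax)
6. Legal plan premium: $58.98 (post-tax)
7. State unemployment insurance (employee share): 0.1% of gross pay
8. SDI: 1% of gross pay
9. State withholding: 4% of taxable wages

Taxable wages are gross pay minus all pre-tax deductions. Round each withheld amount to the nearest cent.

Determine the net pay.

$727.61

Regular pay: 40 × $19.74 = $789.60
Overtime pay: 8 × $19.74 × 1.5 = $236.88
Gross pay = $789.60 + $236.88 = $1,026.48
SIMPLE IRA contribution: $1,026.48 × 0.04 = $41.06
Dependent care FSA: $55.40
Pre-tax total = $41.06 + $55.40 = $96.46
Taxable wages = $1,026.48 − $96.46 = $930.02
Municipal income tax: $930.02 × 0.03 = $27.90
State withholding: $930.02 × 0.04 = $37.20
SDI: $1,026.48 × 0.01 = $10.26
State unemployment insurance (employee share): $1,026.48 × 0.001 = $1.03
Charity payroll deduction: $38.10
Union dues: $28.94
Legal plan premium: $58.98
Total deductions = $41.06 + $55.40 + $27.90 + $37.20 + $10.26 + $1.03 + $38.10 + $28.94 + $58.98 = $298.87
Net pay = $1,026.48 − $298.87 = $727.61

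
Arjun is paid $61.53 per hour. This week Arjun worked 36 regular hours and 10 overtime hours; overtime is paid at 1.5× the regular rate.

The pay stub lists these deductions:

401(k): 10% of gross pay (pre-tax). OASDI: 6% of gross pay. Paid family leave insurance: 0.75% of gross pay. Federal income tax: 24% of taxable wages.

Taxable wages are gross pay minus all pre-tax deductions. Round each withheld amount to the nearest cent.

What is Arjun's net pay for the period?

Regular pay: 36 × $61.53 = $2,215.08
Overtime pay: 10 × $61.53 × 1.5 = $922.95
Gross pay = $2,215.08 + $922.95 = $3,138.03
401(k): $3,138.03 × 0.1 = $313.80
Taxable wages = $3,138.03 − $313.80 = $2,824.23
Federal income tax: $2,824.23 × 0.24 = $677.82
OASDI: $3,138.03 × 0.06 = $188.28
Paid family leave insurance: $3,138.03 × 0.0075 = $23.54
Total deductions = $313.80 + $677.82 + $188.28 + $23.54 = $1,203.44
Net pay = $3,138.03 − $1,203.44 = $1,934.59

$1,934.59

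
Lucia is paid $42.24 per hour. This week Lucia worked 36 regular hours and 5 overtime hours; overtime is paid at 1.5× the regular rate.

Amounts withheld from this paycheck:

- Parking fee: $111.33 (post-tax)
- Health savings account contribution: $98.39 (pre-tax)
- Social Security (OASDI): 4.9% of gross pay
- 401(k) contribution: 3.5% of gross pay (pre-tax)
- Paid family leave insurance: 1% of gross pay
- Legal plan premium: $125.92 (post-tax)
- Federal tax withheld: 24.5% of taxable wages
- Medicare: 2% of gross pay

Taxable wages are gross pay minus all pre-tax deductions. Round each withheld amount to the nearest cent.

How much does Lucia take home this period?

$882.03

Regular pay: 36 × $42.24 = $1520.64
Overtime pay: 5 × $42.24 × 1.5 = $316.80
Gross pay = $1520.64 + $316.80 = $1837.44
401(k) contribution: $1837.44 × 0.035 = $64.31
Health savings account contribution: $98.39
Pre-tax total = $64.31 + $98.39 = $162.70
Taxable wages = $1837.44 − $162.70 = $1674.74
Federal tax withheld: $1674.74 × 0.245 = $410.31
Paid family leave insurance: $1837.44 × 0.01 = $18.37
Social Security (OASDI): $1837.44 × 0.049 = $90.03
Medicare: $1837.44 × 0.02 = $36.75
Legal plan premium: $125.92
Parking fee: $111.33
Total deductions = $64.31 + $98.39 + $410.31 + $18.37 + $90.03 + $36.75 + $125.92 + $111.33 = $955.41
Net pay = $1837.44 − $955.41 = $882.03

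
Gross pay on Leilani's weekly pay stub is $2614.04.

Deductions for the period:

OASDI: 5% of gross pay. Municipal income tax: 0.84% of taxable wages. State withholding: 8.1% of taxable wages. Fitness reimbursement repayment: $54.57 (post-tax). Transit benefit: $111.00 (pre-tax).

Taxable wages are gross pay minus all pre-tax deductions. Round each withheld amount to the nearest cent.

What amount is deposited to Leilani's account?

Transit benefit: $111.00
Taxable wages = $2614.04 − $111.00 = $2503.04
Municipal income tax: $2503.04 × 0.0084 = $21.03
State withholding: $2503.04 × 0.081 = $202.75
OASDI: $2614.04 × 0.05 = $130.70
Fitness reimbursement repayment: $54.57
Total deductions = $111.00 + $21.03 + $202.75 + $130.70 + $54.57 = $520.05
Net pay = $2614.04 − $520.05 = $2093.99

$2093.99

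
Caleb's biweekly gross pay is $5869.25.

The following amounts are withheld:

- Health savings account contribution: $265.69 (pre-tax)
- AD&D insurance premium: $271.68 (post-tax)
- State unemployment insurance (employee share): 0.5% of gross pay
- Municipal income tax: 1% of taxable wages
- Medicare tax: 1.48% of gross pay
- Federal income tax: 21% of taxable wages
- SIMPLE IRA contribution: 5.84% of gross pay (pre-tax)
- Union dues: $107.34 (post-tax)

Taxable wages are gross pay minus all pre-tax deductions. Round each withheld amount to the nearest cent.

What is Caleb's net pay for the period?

$3608.19

Health savings account contribution: $265.69
SIMPLE IRA contribution: $5869.25 × 0.0584 = $342.76
Pre-tax total = $265.69 + $342.76 = $608.45
Taxable wages = $5869.25 − $608.45 = $5260.80
Federal income tax: $5260.80 × 0.21 = $1104.77
Municipal income tax: $5260.80 × 0.01 = $52.61
State unemployment insurance (employee share): $5869.25 × 0.005 = $29.35
Medicare tax: $5869.25 × 0.0148 = $86.86
Union dues: $107.34
AD&D insurance premium: $271.68
Total deductions = $265.69 + $342.76 + $1104.77 + $52.61 + $29.35 + $86.86 + $107.34 + $271.68 = $2261.06
Net pay = $5869.25 − $2261.06 = $3608.19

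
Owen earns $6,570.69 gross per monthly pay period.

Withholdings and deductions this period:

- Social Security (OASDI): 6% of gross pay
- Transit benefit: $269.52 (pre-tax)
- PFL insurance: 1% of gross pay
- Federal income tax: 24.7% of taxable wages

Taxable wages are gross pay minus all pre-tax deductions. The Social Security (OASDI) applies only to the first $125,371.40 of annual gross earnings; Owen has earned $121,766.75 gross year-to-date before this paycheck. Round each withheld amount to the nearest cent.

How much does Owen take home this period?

Transit benefit: $269.52
Taxable wages = $6,570.69 − $269.52 = $6,301.17
Federal income tax: $6,301.17 × 0.247 = $1,556.39
PFL insurance: $6,570.69 × 0.01 = $65.71
Social Security (OASDI): only $125,371.40 − $121,766.75 = $3,604.65 of this check is subject → $3,604.65 × 0.06 = $216.28
Total deductions = $269.52 + $1,556.39 + $65.71 + $216.28 = $2,107.90
Net pay = $6,570.69 − $2,107.90 = $4,462.79

$4,462.79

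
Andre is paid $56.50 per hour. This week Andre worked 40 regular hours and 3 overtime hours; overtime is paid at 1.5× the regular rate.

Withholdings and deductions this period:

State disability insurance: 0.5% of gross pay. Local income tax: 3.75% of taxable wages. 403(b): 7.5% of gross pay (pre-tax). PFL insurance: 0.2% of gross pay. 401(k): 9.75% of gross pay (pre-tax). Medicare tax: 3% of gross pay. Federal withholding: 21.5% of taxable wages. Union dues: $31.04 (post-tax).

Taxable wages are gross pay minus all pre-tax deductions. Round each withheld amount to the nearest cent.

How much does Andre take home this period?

$1431.13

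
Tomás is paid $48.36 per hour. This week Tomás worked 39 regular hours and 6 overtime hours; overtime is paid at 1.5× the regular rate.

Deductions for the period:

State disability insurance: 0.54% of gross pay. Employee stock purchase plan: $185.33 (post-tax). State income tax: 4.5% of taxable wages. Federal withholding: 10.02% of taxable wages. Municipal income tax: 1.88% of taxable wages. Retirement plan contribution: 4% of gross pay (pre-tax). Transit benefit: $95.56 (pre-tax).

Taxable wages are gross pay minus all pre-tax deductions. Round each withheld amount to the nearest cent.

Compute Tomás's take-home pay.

Regular pay: 39 × $48.36 = $1,886.04
Overtime pay: 6 × $48.36 × 1.5 = $435.24
Gross pay = $1,886.04 + $435.24 = $2,321.28
Transit benefit: $95.56
Retirement plan contribution: $2,321.28 × 0.04 = $92.85
Pre-tax total = $95.56 + $92.85 = $188.41
Taxable wages = $2,321.28 − $188.41 = $2,132.87
State income tax: $2,132.87 × 0.045 = $95.98
Municipal income tax: $2,132.87 × 0.0188 = $40.10
Federal withholding: $2,132.87 × 0.1002 = $213.71
State disability insurance: $2,321.28 × 0.0054 = $12.53
Employee stock purchase plan: $185.33
Total deductions = $95.56 + $92.85 + $95.98 + $40.10 + $213.71 + $12.53 + $185.33 = $736.06
Net pay = $2,321.28 − $736.06 = $1,585.22

$1,585.22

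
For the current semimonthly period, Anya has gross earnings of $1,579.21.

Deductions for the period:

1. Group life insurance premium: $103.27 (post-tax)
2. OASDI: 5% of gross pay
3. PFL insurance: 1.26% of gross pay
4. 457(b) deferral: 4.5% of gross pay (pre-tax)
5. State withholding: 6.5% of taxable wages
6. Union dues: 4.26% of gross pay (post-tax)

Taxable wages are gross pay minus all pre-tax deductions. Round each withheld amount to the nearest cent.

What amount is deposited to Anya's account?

457(b) deferral: $1,579.21 × 0.045 = $71.06
Taxable wages = $1,579.21 − $71.06 = $1,508.15
State withholding: $1,508.15 × 0.065 = $98.03
OASDI: $1,579.21 × 0.05 = $78.96
PFL insurance: $1,579.21 × 0.0126 = $19.90
Union dues: $1,579.21 × 0.0426 = $67.27
Group life insurance premium: $103.27
Total deductions = $71.06 + $98.03 + $78.96 + $19.90 + $67.27 + $103.27 = $438.49
Net pay = $1,579.21 − $438.49 = $1,140.72

$1,140.72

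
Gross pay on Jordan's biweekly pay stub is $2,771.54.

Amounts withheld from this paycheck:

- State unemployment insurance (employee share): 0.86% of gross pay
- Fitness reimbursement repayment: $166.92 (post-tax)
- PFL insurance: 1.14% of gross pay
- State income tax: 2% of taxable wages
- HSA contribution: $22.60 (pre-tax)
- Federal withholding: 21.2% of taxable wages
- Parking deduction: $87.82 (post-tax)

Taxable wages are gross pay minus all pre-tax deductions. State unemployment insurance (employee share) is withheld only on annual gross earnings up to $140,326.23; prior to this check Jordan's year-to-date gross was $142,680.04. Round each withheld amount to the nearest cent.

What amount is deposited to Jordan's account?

$1,824.84

HSA contribution: $22.60
Taxable wages = $2,771.54 − $22.60 = $2,748.94
State income tax: $2,748.94 × 0.02 = $54.98
Federal withholding: $2,748.94 × 0.212 = $582.78
State unemployment insurance (employee share): annual cap $140,326.23 already reached (YTD $142,680.04), so $0.00
PFL insurance: $2,771.54 × 0.0114 = $31.60
Parking deduction: $87.82
Fitness reimbursement repayment: $166.92
Total deductions = $22.60 + $54.98 + $582.78 + $0.00 + $31.60 + $87.82 + $166.92 = $946.70
Net pay = $2,771.54 − $946.70 = $1,824.84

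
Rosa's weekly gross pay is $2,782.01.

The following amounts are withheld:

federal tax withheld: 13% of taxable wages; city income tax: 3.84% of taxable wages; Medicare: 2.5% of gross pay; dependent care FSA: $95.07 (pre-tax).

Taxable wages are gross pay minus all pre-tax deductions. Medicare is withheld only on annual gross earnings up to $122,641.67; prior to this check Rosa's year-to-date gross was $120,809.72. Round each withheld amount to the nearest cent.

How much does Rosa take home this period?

$2,188.66

Dependent care FSA: $95.07
Taxable wages = $2,782.01 − $95.07 = $2,686.94
Federal tax withheld: $2,686.94 × 0.13 = $349.30
City income tax: $2,686.94 × 0.0384 = $103.18
Medicare: only $122,641.67 − $120,809.72 = $1,831.95 of this check is subject → $1,831.95 × 0.025 = $45.80
Total deductions = $95.07 + $349.30 + $103.18 + $45.80 = $593.35
Net pay = $2,782.01 − $593.35 = $2,188.66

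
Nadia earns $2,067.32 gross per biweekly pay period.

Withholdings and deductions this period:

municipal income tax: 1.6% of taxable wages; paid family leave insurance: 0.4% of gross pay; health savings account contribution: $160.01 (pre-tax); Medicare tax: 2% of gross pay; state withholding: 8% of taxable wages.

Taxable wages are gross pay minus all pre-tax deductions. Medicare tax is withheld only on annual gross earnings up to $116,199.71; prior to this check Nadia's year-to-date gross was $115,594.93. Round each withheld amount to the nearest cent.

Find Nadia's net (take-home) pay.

$1,703.84

Health savings account contribution: $160.01
Taxable wages = $2,067.32 − $160.01 = $1,907.31
State withholding: $1,907.31 × 0.08 = $152.58
Municipal income tax: $1,907.31 × 0.016 = $30.52
Medicare tax: only $116,199.71 − $115,594.93 = $604.78 of this check is subject → $604.78 × 0.02 = $12.10
Paid family leave insurance: $2,067.32 × 0.004 = $8.27
Total deductions = $160.01 + $152.58 + $30.52 + $12.10 + $8.27 = $363.48
Net pay = $2,067.32 − $363.48 = $1,703.84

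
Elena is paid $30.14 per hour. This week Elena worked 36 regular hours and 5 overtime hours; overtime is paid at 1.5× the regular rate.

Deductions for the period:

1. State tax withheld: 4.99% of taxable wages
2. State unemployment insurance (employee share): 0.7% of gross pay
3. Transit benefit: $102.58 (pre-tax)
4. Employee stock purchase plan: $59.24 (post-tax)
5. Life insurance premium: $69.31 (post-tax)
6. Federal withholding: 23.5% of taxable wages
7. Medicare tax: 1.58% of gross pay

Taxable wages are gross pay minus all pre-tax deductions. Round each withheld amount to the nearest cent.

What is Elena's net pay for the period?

$705.76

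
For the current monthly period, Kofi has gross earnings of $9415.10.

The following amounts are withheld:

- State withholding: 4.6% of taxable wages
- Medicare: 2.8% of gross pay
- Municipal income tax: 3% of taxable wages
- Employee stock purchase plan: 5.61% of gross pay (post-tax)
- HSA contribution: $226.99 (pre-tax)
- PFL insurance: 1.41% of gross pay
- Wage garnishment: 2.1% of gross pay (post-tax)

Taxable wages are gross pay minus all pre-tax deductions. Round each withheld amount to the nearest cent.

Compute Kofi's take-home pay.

HSA contribution: $226.99
Taxable wages = $9415.10 − $226.99 = $9188.11
State withholding: $9188.11 × 0.046 = $422.65
Municipal income tax: $9188.11 × 0.03 = $275.64
Medicare: $9415.10 × 0.028 = $263.62
PFL insurance: $9415.10 × 0.0141 = $132.75
Employee stock purchase plan: $9415.10 × 0.0561 = $528.19
Wage garnishment: $9415.10 × 0.021 = $197.72
Total deductions = $226.99 + $422.65 + $275.64 + $263.62 + $132.75 + $528.19 + $197.72 = $2047.56
Net pay = $9415.10 − $2047.56 = $7367.54

$7367.54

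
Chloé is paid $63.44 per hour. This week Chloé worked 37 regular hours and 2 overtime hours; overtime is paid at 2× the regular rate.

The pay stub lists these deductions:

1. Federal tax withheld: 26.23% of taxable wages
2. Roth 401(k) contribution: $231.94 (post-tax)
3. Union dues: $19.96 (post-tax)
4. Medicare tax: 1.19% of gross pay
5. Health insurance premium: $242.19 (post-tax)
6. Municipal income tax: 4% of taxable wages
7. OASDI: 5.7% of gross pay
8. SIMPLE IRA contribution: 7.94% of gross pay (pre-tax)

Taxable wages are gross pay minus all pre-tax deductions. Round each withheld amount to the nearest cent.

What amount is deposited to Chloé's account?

Regular pay: 37 × $63.44 = $2347.28
Overtime pay: 2 × $63.44 × 2 = $253.76
Gross pay = $2347.28 + $253.76 = $2601.04
SIMPLE IRA contribution: $2601.04 × 0.0794 = $206.52
Taxable wages = $2601.04 − $206.52 = $2394.52
Municipal income tax: $2394.52 × 0.04 = $95.78
Federal tax withheld: $2394.52 × 0.2623 = $628.08
Medicare tax: $2601.04 × 0.0119 = $30.95
OASDI: $2601.04 × 0.057 = $148.26
Health insurance premium: $242.19
Roth 401(k) contribution: $231.94
Union dues: $19.96
Total deductions = $206.52 + $95.78 + $628.08 + $30.95 + $148.26 + $242.19 + $231.94 + $19.96 = $1603.68
Net pay = $2601.04 − $1603.68 = $997.36

$997.36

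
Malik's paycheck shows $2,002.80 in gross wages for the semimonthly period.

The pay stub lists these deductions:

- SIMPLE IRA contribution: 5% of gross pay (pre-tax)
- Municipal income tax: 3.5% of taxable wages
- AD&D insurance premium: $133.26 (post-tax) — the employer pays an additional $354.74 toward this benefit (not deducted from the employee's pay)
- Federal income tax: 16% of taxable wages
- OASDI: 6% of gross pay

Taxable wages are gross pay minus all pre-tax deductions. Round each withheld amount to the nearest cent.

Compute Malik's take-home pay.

$1,278.21

SIMPLE IRA contribution: $2,002.80 × 0.05 = $100.14
Taxable wages = $2,002.80 − $100.14 = $1,902.66
Federal income tax: $1,902.66 × 0.16 = $304.43
Municipal income tax: $1,902.66 × 0.035 = $66.59
OASDI: $2,002.80 × 0.06 = $120.17
AD&D insurance premium: $133.26
(Employer's $354.74 toward AD&D insurance premium is not withheld from the employee.)
Total deductions = $100.14 + $304.43 + $66.59 + $120.17 + $133.26 = $724.59
Net pay = $2,002.80 − $724.59 = $1,278.21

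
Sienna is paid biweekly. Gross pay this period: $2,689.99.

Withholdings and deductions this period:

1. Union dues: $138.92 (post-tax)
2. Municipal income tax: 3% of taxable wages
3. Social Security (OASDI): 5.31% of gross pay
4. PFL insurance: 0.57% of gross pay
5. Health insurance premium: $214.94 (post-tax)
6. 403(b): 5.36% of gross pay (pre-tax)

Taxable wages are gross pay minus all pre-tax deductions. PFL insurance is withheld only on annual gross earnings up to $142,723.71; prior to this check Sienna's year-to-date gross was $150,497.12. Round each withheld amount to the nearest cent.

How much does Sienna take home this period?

$1,972.74

403(b): $2,689.99 × 0.0536 = $144.18
Taxable wages = $2,689.99 − $144.18 = $2,545.81
Municipal income tax: $2,545.81 × 0.03 = $76.37
PFL insurance: annual cap $142,723.71 already reached (YTD $150,497.12), so $0.00
Social Security (OASDI): $2,689.99 × 0.0531 = $142.84
Union dues: $138.92
Health insurance premium: $214.94
Total deductions = $144.18 + $76.37 + $0.00 + $142.84 + $138.92 + $214.94 = $717.25
Net pay = $2,689.99 − $717.25 = $1,972.74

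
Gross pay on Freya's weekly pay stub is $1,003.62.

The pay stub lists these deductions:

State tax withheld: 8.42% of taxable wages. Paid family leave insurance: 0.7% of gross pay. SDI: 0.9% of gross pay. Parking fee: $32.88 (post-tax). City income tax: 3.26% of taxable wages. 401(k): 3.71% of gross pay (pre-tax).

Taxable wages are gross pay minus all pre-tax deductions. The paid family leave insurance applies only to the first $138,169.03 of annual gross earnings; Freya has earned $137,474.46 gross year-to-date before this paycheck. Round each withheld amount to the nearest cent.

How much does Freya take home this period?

$806.75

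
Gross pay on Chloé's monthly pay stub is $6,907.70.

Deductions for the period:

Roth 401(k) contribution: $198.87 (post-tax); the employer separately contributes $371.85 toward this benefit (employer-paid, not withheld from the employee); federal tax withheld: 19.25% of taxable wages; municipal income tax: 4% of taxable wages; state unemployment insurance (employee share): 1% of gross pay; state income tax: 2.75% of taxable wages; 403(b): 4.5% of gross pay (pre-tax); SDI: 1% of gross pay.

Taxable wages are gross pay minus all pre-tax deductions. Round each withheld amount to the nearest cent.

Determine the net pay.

$4,544.65

403(b): $6,907.70 × 0.045 = $310.85
Taxable wages = $6,907.70 − $310.85 = $6,596.85
Federal tax withheld: $6,596.85 × 0.1925 = $1,269.89
Municipal income tax: $6,596.85 × 0.04 = $263.87
State income tax: $6,596.85 × 0.0275 = $181.41
SDI: $6,907.70 × 0.01 = $69.08
State unemployment insurance (employee share): $6,907.70 × 0.01 = $69.08
Roth 401(k) contribution: $198.87
(Employer's $371.85 toward Roth 401(k) contribution is not withheld from the employee.)
Total deductions = $310.85 + $1,269.89 + $263.87 + $181.41 + $69.08 + $69.08 + $198.87 = $2,363.05
Net pay = $6,907.70 − $2,363.05 = $4,544.65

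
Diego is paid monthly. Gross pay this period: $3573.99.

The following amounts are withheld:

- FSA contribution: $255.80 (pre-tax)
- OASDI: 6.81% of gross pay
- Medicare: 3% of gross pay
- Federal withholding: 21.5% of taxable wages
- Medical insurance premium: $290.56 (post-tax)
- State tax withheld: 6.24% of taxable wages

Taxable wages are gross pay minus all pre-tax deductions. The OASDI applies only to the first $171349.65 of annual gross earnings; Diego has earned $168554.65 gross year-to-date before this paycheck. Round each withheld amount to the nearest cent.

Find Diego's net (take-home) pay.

FSA contribution: $255.80
Taxable wages = $3573.99 − $255.80 = $3318.19
Federal withholding: $3318.19 × 0.215 = $713.41
State tax withheld: $3318.19 × 0.0624 = $207.06
OASDI: only $171349.65 − $168554.65 = $2795.00 of this check is subject → $2795.00 × 0.0681 = $190.34
Medicare: $3573.99 × 0.03 = $107.22
Medical insurance premium: $290.56
Total deductions = $255.80 + $713.41 + $207.06 + $190.34 + $107.22 + $290.56 = $1764.39
Net pay = $3573.99 − $1764.39 = $1809.60

$1809.60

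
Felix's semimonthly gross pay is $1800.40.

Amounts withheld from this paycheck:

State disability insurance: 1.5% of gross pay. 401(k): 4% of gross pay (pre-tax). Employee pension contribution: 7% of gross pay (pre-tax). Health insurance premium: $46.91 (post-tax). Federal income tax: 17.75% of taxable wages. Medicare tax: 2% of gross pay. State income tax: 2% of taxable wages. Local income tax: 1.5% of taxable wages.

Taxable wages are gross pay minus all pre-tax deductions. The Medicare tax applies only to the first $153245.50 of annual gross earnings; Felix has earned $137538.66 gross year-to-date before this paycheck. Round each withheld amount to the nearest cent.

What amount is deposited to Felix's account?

$1151.91

401(k): $1800.40 × 0.04 = $72.02
Employee pension contribution: $1800.40 × 0.07 = $126.03
Pre-tax total = $72.02 + $126.03 = $198.05
Taxable wages = $1800.40 − $198.05 = $1602.35
State income tax: $1602.35 × 0.02 = $32.05
Federal income tax: $1602.35 × 0.1775 = $284.42
Local income tax: $1602.35 × 0.015 = $24.04
Medicare tax: cap not yet reached, full $1800.40 is subject → $1800.40 × 0.02 = $36.01
State disability insurance: $1800.40 × 0.015 = $27.01
Health insurance premium: $46.91
Total deductions = $72.02 + $126.03 + $32.05 + $284.42 + $24.04 + $36.01 + $27.01 + $46.91 = $648.49
Net pay = $1800.40 − $648.49 = $1151.91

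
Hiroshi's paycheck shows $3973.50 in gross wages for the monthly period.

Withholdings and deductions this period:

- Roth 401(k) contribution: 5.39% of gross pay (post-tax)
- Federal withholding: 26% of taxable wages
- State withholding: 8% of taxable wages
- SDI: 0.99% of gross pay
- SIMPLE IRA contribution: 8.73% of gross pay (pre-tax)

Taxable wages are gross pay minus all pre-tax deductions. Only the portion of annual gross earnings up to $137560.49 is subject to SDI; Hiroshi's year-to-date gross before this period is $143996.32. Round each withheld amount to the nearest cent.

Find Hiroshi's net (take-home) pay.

$2179.39

SIMPLE IRA contribution: $3973.50 × 0.0873 = $346.89
Taxable wages = $3973.50 − $346.89 = $3626.61
State withholding: $3626.61 × 0.08 = $290.13
Federal withholding: $3626.61 × 0.26 = $942.92
SDI: annual cap $137560.49 already reached (YTD $143996.32), so $0.00
Roth 401(k) contribution: $3973.50 × 0.0539 = $214.17
Total deductions = $346.89 + $290.13 + $942.92 + $0.00 + $214.17 = $1794.11
Net pay = $3973.50 − $1794.11 = $2179.39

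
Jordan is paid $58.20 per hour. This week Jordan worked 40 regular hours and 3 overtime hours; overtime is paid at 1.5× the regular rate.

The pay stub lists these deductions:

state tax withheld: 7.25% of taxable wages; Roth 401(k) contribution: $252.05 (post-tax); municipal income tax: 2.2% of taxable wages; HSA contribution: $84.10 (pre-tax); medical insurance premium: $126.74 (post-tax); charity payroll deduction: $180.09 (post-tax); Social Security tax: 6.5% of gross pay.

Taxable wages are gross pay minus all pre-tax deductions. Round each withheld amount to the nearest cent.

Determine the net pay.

$1,541.78

Regular pay: 40 × $58.20 = $2,328.00
Overtime pay: 3 × $58.20 × 1.5 = $261.90
Gross pay = $2,328.00 + $261.90 = $2,589.90
HSA contribution: $84.10
Taxable wages = $2,589.90 − $84.10 = $2,505.80
State tax withheld: $2,505.80 × 0.0725 = $181.67
Municipal income tax: $2,505.80 × 0.022 = $55.13
Social Security tax: $2,589.90 × 0.065 = $168.34
Medical insurance premium: $126.74
Roth 401(k) contribution: $252.05
Charity payroll deduction: $180.09
Total deductions = $84.10 + $181.67 + $55.13 + $168.34 + $126.74 + $252.05 + $180.09 = $1,048.12
Net pay = $2,589.90 − $1,048.12 = $1,541.78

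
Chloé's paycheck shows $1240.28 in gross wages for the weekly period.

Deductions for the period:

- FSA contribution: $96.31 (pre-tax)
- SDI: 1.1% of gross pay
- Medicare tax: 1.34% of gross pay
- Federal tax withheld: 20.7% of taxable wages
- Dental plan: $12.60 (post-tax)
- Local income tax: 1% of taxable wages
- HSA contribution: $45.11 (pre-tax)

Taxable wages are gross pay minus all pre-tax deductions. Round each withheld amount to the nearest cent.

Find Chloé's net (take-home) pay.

$817.55

FSA contribution: $96.31
HSA contribution: $45.11
Pre-tax total = $96.31 + $45.11 = $141.42
Taxable wages = $1240.28 − $141.42 = $1098.86
Local income tax: $1098.86 × 0.01 = $10.99
Federal tax withheld: $1098.86 × 0.207 = $227.46
Medicare tax: $1240.28 × 0.0134 = $16.62
SDI: $1240.28 × 0.011 = $13.64
Dental plan: $12.60
Total deductions = $96.31 + $45.11 + $10.99 + $227.46 + $16.62 + $13.64 + $12.60 = $422.73
Net pay = $1240.28 − $422.73 = $817.55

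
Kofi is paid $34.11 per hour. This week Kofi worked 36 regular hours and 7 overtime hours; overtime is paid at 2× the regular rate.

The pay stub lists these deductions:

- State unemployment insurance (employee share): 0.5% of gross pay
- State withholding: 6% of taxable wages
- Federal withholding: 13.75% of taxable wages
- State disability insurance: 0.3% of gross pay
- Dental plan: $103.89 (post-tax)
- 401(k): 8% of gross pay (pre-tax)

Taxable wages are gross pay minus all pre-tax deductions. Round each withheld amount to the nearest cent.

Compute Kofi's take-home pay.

$1,141.63

Regular pay: 36 × $34.11 = $1,227.96
Overtime pay: 7 × $34.11 × 2 = $477.54
Gross pay = $1,227.96 + $477.54 = $1,705.50
401(k): $1,705.50 × 0.08 = $136.44
Taxable wages = $1,705.50 − $136.44 = $1,569.06
Federal withholding: $1,569.06 × 0.1375 = $215.75
State withholding: $1,569.06 × 0.06 = $94.14
State unemployment insurance (employee share): $1,705.50 × 0.005 = $8.53
State disability insurance: $1,705.50 × 0.003 = $5.12
Dental plan: $103.89
Total deductions = $136.44 + $215.75 + $94.14 + $8.53 + $5.12 + $103.89 = $563.87
Net pay = $1,705.50 − $563.87 = $1,141.63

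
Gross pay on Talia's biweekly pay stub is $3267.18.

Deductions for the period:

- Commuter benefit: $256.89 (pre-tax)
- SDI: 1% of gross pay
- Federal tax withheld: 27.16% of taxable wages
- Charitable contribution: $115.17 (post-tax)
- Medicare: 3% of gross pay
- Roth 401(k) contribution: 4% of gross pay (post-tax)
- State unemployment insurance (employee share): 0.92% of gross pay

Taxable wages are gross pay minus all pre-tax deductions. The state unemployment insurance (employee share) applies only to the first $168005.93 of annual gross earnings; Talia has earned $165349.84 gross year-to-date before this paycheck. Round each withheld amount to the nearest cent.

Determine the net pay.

Commuter benefit: $256.89
Taxable wages = $3267.18 − $256.89 = $3010.29
Federal tax withheld: $3010.29 × 0.2716 = $817.59
Medicare: $3267.18 × 0.03 = $98.02
State unemployment insurance (employee share): only $168005.93 − $165349.84 = $2656.09 of this check is subject → $2656.09 × 0.0092 = $24.44
SDI: $3267.18 × 0.01 = $32.67
Charitable contribution: $115.17
Roth 401(k) contribution: $3267.18 × 0.04 = $130.69
Total deductions = $256.89 + $817.59 + $98.02 + $24.44 + $32.67 + $115.17 + $130.69 = $1475.47
Net pay = $3267.18 − $1475.47 = $1791.71

$1791.71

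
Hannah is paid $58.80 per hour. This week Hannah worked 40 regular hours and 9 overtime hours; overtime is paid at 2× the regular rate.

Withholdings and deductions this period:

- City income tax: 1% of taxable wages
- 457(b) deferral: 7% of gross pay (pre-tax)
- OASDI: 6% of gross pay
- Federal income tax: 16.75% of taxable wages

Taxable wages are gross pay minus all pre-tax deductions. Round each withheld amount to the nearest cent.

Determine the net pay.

$2,404.08

Regular pay: 40 × $58.80 = $2,352.00
Overtime pay: 9 × $58.80 × 2 = $1,058.40
Gross pay = $2,352.00 + $1,058.40 = $3,410.40
457(b) deferral: $3,410.40 × 0.07 = $238.73
Taxable wages = $3,410.40 − $238.73 = $3,171.67
City income tax: $3,171.67 × 0.01 = $31.72
Federal income tax: $3,171.67 × 0.1675 = $531.25
OASDI: $3,410.40 × 0.06 = $204.62
Total deductions = $238.73 + $31.72 + $531.25 + $204.62 = $1,006.32
Net pay = $3,410.40 − $1,006.32 = $2,404.08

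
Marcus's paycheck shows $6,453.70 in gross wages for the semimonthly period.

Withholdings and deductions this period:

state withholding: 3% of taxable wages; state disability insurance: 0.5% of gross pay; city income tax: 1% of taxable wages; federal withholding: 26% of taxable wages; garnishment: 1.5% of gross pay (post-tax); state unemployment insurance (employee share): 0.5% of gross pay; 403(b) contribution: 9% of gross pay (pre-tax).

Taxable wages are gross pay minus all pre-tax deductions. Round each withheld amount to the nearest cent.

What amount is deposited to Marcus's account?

$3,949.65

403(b) contribution: $6,453.70 × 0.09 = $580.83
Taxable wages = $6,453.70 − $580.83 = $5,872.87
Federal withholding: $5,872.87 × 0.26 = $1,526.95
City income tax: $5,872.87 × 0.01 = $58.73
State withholding: $5,872.87 × 0.03 = $176.19
State disability insurance: $6,453.70 × 0.005 = $32.27
State unemployment insurance (employee share): $6,453.70 × 0.005 = $32.27
Garnishment: $6,453.70 × 0.015 = $96.81
Total deductions = $580.83 + $1,526.95 + $58.73 + $176.19 + $32.27 + $32.27 + $96.81 = $2,504.05
Net pay = $6,453.70 − $2,504.05 = $3,949.65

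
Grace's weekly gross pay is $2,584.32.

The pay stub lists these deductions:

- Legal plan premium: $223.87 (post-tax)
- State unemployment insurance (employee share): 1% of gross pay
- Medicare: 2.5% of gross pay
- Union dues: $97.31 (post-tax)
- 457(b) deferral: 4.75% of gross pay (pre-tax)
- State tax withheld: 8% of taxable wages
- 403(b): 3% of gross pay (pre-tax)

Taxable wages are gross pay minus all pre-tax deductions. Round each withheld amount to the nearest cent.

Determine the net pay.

$1,781.68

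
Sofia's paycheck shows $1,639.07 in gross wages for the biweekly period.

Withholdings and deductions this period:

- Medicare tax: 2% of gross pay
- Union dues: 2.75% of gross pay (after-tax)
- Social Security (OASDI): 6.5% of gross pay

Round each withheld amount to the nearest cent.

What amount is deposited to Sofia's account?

$1,454.68

Medicare tax: $1,639.07 × 0.02 = $32.78
Social Security (OASDI): $1,639.07 × 0.065 = $106.54
Union dues: $1,639.07 × 0.0275 = $45.07
Total deductions = $32.78 + $106.54 + $45.07 = $184.39
Net pay = $1,639.07 − $184.39 = $1,454.68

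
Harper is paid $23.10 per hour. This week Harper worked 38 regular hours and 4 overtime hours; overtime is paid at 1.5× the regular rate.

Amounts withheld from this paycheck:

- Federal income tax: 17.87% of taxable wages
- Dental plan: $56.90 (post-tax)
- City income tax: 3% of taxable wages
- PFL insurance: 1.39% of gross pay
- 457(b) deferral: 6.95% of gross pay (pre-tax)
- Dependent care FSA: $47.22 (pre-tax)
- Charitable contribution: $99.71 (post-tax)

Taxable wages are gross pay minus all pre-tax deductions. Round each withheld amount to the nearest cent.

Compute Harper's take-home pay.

$540.27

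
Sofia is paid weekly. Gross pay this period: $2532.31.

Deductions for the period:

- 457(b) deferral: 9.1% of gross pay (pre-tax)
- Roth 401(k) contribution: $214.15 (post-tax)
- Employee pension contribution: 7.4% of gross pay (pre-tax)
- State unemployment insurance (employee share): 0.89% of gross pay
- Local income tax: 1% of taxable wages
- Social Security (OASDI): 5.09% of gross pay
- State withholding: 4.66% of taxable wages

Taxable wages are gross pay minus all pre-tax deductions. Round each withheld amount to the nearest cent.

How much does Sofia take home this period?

$1629.23

Employee pension contribution: $2532.31 × 0.074 = $187.39
457(b) deferral: $2532.31 × 0.091 = $230.44
Pre-tax total = $187.39 + $230.44 = $417.83
Taxable wages = $2532.31 − $417.83 = $2114.48
State withholding: $2114.48 × 0.0466 = $98.53
Local income tax: $2114.48 × 0.01 = $21.14
State unemployment insurance (employee share): $2532.31 × 0.0089 = $22.54
Social Security (OASDI): $2532.31 × 0.0509 = $128.89
Roth 401(k) contribution: $214.15
Total deductions = $187.39 + $230.44 + $98.53 + $21.14 + $22.54 + $128.89 + $214.15 = $903.08
Net pay = $2532.31 − $903.08 = $1629.23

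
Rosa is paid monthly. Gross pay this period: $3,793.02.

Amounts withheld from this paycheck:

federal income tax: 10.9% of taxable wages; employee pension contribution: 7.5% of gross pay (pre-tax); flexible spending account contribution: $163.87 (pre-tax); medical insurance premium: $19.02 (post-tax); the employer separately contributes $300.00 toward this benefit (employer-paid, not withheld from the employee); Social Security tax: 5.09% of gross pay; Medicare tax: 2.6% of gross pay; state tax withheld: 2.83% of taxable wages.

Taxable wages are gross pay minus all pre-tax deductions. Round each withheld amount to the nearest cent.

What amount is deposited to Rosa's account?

Flexible spending account contribution: $163.87
Employee pension contribution: $3,793.02 × 0.075 = $284.48
Pre-tax total = $163.87 + $284.48 = $448.35
Taxable wages = $3,793.02 − $448.35 = $3,344.67
State tax withheld: $3,344.67 × 0.0283 = $94.65
Federal income tax: $3,344.67 × 0.109 = $364.57
Medicare tax: $3,793.02 × 0.026 = $98.62
Social Security tax: $3,793.02 × 0.0509 = $193.06
Medical insurance premium: $19.02
(Employer's $300.00 toward medical insurance premium is not withheld from the employee.)
Total deductions = $163.87 + $284.48 + $94.65 + $364.57 + $98.62 + $193.06 + $19.02 = $1,218.27
Net pay = $3,793.02 − $1,218.27 = $2,574.75

$2,574.75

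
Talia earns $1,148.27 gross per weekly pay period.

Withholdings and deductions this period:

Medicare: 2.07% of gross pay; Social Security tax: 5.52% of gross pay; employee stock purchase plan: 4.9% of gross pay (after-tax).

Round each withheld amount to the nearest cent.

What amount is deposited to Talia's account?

Medicare: $1,148.27 × 0.0207 = $23.77
Social Security tax: $1,148.27 × 0.0552 = $63.38
Employee stock purchase plan: $1,148.27 × 0.049 = $56.27
Total deductions = $23.77 + $63.38 + $56.27 = $143.42
Net pay = $1,148.27 − $143.42 = $1,004.85

$1,004.85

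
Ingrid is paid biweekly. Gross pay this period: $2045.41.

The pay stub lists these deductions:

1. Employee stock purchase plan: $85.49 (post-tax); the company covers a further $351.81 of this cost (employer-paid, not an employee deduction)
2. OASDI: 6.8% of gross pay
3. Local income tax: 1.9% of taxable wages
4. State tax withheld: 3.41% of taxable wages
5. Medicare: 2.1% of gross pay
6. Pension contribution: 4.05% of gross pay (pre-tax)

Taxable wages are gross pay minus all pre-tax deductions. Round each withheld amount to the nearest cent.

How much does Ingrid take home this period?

$1590.83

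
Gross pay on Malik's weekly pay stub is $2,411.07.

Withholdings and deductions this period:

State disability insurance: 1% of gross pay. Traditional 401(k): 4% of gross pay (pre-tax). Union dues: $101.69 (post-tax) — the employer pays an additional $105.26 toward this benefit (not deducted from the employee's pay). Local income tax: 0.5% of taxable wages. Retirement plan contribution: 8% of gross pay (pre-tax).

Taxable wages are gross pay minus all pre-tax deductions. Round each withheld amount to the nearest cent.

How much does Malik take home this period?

Traditional 401(k): $2,411.07 × 0.04 = $96.44
Retirement plan contribution: $2,411.07 × 0.08 = $192.89
Pre-tax total = $96.44 + $192.89 = $289.33
Taxable wages = $2,411.07 − $289.33 = $2,121.74
Local income tax: $2,121.74 × 0.005 = $10.61
State disability insurance: $2,411.07 × 0.01 = $24.11
Union dues: $101.69
(Employer's $105.26 toward union dues is not withheld from the employee.)
Total deductions = $96.44 + $192.89 + $10.61 + $24.11 + $101.69 = $425.74
Net pay = $2,411.07 − $425.74 = $1,985.33

$1,985.33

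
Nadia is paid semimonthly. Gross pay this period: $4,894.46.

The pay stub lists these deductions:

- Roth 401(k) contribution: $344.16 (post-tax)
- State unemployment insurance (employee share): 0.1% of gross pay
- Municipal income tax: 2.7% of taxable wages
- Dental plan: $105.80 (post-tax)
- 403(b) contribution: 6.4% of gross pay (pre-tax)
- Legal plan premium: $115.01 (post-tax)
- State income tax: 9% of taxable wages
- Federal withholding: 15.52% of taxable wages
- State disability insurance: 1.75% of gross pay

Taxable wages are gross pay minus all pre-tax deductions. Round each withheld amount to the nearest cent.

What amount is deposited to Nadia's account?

403(b) contribution: $4,894.46 × 0.064 = $313.25
Taxable wages = $4,894.46 − $313.25 = $4,581.21
State income tax: $4,581.21 × 0.09 = $412.31
Municipal income tax: $4,581.21 × 0.027 = $123.69
Federal withholding: $4,581.21 × 0.1552 = $711.00
State unemployment insurance (employee share): $4,894.46 × 0.001 = $4.89
State disability insurance: $4,894.46 × 0.0175 = $85.65
Roth 401(k) contribution: $344.16
Dental plan: $105.80
Legal plan premium: $115.01
Total deductions = $313.25 + $412.31 + $123.69 + $711.00 + $4.89 + $85.65 + $344.16 + $105.80 + $115.01 = $2,215.76
Net pay = $4,894.46 − $2,215.76 = $2,678.70

$2,678.70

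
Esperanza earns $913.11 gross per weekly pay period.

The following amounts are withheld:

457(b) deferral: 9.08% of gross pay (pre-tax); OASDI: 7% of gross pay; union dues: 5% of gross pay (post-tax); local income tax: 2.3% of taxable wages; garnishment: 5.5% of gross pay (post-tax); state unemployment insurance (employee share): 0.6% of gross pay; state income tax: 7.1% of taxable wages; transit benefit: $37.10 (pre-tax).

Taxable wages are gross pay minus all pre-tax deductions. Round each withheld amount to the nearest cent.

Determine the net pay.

$553.27

457(b) deferral: $913.11 × 0.0908 = $82.91
Transit benefit: $37.10
Pre-tax total = $82.91 + $37.10 = $120.01
Taxable wages = $913.11 − $120.01 = $793.10
Local income tax: $793.10 × 0.023 = $18.24
State income tax: $793.10 × 0.071 = $56.31
State unemployment insurance (employee share): $913.11 × 0.006 = $5.48
OASDI: $913.11 × 0.07 = $63.92
Union dues: $913.11 × 0.05 = $45.66
Garnishment: $913.11 × 0.055 = $50.22
Total deductions = $82.91 + $37.10 + $18.24 + $56.31 + $5.48 + $63.92 + $45.66 + $50.22 = $359.84
Net pay = $913.11 − $359.84 = $553.27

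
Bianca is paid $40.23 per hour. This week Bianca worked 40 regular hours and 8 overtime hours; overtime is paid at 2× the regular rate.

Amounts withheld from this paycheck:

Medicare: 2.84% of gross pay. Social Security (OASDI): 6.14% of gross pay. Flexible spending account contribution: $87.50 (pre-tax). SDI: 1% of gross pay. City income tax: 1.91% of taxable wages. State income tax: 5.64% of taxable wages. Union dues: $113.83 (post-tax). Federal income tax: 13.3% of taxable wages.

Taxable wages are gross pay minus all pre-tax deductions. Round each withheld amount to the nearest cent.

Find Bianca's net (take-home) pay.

Regular pay: 40 × $40.23 = $1609.20
Overtime pay: 8 × $40.23 × 2 = $643.68
Gross pay = $1609.20 + $643.68 = $2252.88
Flexible spending account contribution: $87.50
Taxable wages = $2252.88 − $87.50 = $2165.38
Federal income tax: $2165.38 × 0.133 = $288.00
State income tax: $2165.38 × 0.0564 = $122.13
City income tax: $2165.38 × 0.0191 = $41.36
Social Security (OASDI): $2252.88 × 0.0614 = $138.33
SDI: $2252.88 × 0.01 = $22.53
Medicare: $2252.88 × 0.0284 = $63.98
Union dues: $113.83
Total deductions = $87.50 + $288.00 + $122.13 + $41.36 + $138.33 + $22.53 + $63.98 + $113.83 = $877.66
Net pay = $2252.88 − $877.66 = $1375.22

$1375.22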